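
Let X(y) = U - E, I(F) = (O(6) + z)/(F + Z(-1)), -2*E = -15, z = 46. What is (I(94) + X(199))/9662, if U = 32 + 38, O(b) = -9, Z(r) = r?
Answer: 11699/1797132 ≈ 0.0065098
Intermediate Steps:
E = 15/2 (E = -1/2*(-15) = 15/2 ≈ 7.5000)
U = 70
I(F) = 37/(-1 + F) (I(F) = (-9 + 46)/(F - 1) = 37/(-1 + F))
X(y) = 125/2 (X(y) = 70 - 1*15/2 = 70 - 15/2 = 125/2)
(I(94) + X(199))/9662 = (37/(-1 + 94) + 125/2)/9662 = (37/93 + 125/2)*(1/9662) = (11699/186)*(1/9662) = 11699/1797132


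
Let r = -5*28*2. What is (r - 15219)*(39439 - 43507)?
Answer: 63049932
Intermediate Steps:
r = -280 (r = -140*2 = -280)
(r - 15219)*(39439 - 43507) = (-280 - 15219)*(39439 - 43507) = -15499*(-4068) = 63049932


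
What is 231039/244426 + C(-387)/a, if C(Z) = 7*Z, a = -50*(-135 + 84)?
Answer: -357846/3055325 ≈ -0.11712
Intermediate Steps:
a = 2550 (a = -50*(-51) = 2550)
231039/244426 + C(-387)/a = 231039/244426 + (7*(-387))/2550 = 231039*(1/244426) - 2709*1/2550 = 231039/244426 - 903/850 = -357846/3055325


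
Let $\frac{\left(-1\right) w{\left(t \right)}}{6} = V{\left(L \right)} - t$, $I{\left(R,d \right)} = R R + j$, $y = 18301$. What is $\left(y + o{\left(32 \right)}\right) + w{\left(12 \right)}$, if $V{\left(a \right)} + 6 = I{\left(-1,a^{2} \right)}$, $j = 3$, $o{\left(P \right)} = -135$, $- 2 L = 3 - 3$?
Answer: $18250$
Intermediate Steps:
$L = 0$ ($L = - \frac{3 - 3}{2} = \left(- \frac{1}{2}\right) 0 = 0$)
$I{\left(R,d \right)} = 3 + R^{2}$ ($I{\left(R,d \right)} = R R + 3 = R^{2} + 3 = 3 + R^{2}$)
$V{\left(a \right)} = -2$ ($V{\left(a \right)} = -6 + \left(3 + \left(-1\right)^{2}\right) = -6 + \left(3 + 1\right) = -6 + 4 = -2$)
$w{\left(t \right)} = 12 + 6 t$ ($w{\left(t \right)} = - 6 \left(-2 - t\right) = 12 + 6 t$)
$\left(y + o{\left(32 \right)}\right) + w{\left(12 \right)} = \left(18301 - 135\right) + \left(12 + 6 \cdot 12\right) = 18166 + \left(12 + 72\right) = 18166 + 84 = 18250$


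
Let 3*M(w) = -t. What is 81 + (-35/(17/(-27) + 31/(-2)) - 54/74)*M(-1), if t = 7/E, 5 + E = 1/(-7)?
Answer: 10525779/128908 ≈ 81.653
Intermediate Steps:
E = -36/7 (E = -5 + 1/(-7) = -5 - ⅐ = -36/7 ≈ -5.1429)
t = -49/36 (t = 7/(-36/7) = 7*(-7/36) = -49/36 ≈ -1.3611)
M(w) = 49/108 (M(w) = (-1*(-49/36))/3 = (⅓)*(49/36) = 49/108)
81 + (-35/(17/(-27) + 31/(-2)) - 54/74)*M(-1) = 81 + (-35/(17/(-27) + 31/(-2)) - 54/74)*(49/108) = 81 + (-35/(17*(-1/27) + 31*(-½)) - 54*1/74)*(49/108) = 81 + (-35/(-17/27 - 31/2) - 27/37)*(49/108) = 81 + (-35/(-871/54) - 27/37)*(49/108) = 81 + (-35*(-54/871) - 27/37)*(49/108) = 81 + (1890/871 - 27/37)*(49/108) = 81 + (46413/32227)*(49/108) = 81 + 84231/128908 = 10525779/128908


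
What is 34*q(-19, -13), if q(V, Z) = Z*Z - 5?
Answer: 5576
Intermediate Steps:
q(V, Z) = -5 + Z**2 (q(V, Z) = Z**2 - 5 = -5 + Z**2)
34*q(-19, -13) = 34*(-5 + (-13)**2) = 34*(-5 + 169) = 34*164 = 5576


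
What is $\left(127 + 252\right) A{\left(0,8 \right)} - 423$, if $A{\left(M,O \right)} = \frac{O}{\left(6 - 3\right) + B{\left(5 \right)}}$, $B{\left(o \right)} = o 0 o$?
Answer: $\frac{1763}{3} \approx 587.67$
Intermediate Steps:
$B{\left(o \right)} = 0$ ($B{\left(o \right)} = 0 o = 0$)
$A{\left(M,O \right)} = \frac{O}{3}$ ($A{\left(M,O \right)} = \frac{O}{\left(6 - 3\right) + 0} = \frac{O}{3 + 0} = \frac{O}{3}$)
$\left(127 + 252\right) A{\left(0,8 \right)} - 423 = \left(127 + 252\right) \frac{1}{3} \cdot 8 - 423 = 379 \cdot \frac{8}{3} - 423 = \frac{3032}{3} - 423 = \frac{1763}{3}$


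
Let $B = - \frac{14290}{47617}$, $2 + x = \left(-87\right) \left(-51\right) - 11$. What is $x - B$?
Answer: $\frac{210671898}{47617} \approx 4424.3$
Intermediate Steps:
$x = 4424$ ($x = -2 - -4426 = -2 + \left(4437 - 11\right) = -2 + 4426 = 4424$)
$B = - \frac{14290}{47617}$ ($B = \left(-14290\right) \frac{1}{47617} = - \frac{14290}{47617} \approx -0.3001$)
$x - B = 4424 - - \frac{14290}{47617} = 4424 + \frac{14290}{47617} = \frac{210671898}{47617}$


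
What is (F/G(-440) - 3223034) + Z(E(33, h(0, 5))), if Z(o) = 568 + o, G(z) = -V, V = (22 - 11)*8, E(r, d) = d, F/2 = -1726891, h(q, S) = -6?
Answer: -140061877/44 ≈ -3.1832e+6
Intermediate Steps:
F = -3453782 (F = 2*(-1726891) = -3453782)
V = 88 (V = 11*8 = 88)
G(z) = -88 (G(z) = -1*88 = -88)
(F/G(-440) - 3223034) + Z(E(33, h(0, 5))) = (-3453782/(-88) - 3223034) + (568 - 6) = (-3453782*(-1/88) - 3223034) + 562 = (1726891/44 - 3223034) + 562 = -140086605/44 + 562 = -140061877/44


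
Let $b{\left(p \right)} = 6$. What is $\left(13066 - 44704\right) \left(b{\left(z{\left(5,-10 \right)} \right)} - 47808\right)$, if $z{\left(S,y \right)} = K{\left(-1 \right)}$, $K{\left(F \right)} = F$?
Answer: $1512359676$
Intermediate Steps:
$z{\left(S,y \right)} = -1$
$\left(13066 - 44704\right) \left(b{\left(z{\left(5,-10 \right)} \right)} - 47808\right) = \left(13066 - 44704\right) \left(6 - 47808\right) = \left(-31638\right) \left(-47802\right) = 1512359676$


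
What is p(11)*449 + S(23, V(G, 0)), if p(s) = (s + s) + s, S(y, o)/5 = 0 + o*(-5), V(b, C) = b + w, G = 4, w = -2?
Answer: 14767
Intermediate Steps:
V(b, C) = -2 + b (V(b, C) = b - 2 = -2 + b)
S(y, o) = -25*o (S(y, o) = 5*(0 + o*(-5)) = 5*(0 - 5*o) = 5*(-5*o) = -25*o)
p(s) = 3*s (p(s) = 2*s + s = 3*s)
p(11)*449 + S(23, V(G, 0)) = (3*11)*449 - 25*(-2 + 4) = 33*449 - 25*2 = 14817 - 50 = 14767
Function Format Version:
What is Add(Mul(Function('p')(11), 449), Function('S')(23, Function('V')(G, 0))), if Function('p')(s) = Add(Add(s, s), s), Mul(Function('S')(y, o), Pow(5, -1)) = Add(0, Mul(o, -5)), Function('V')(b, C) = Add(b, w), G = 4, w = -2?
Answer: 14767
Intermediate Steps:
Function('V')(b, C) = Add(-2, b) (Function('V')(b, C) = Add(b, -2) = Add(-2, b))
Function('S')(y, o) = Mul(-25, o) (Function('S')(y, o) = Mul(5, Add(0, Mul(o, -5))) = Mul(5, Add(0, Mul(-5, o))) = Mul(5, Mul(-5, o)) = Mul(-25, o))
Function('p')(s) = Mul(3, s) (Function('p')(s) = Add(Mul(2, s), s) = Mul(3, s))
Add(Mul(Function('p')(11), 449), Function('S')(23, Function('V')(G, 0))) = Add(Mul(Mul(3, 11), 449), Mul(-25, Add(-2, 4))) = Add(Mul(33, 449), Mul(-25, 2)) = Add(14817, -50) = 14767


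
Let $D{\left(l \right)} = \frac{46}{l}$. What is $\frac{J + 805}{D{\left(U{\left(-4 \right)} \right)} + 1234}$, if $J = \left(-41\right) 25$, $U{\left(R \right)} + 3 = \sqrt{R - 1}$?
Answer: $- \frac{942590}{5245029} - \frac{2530 i \sqrt{5}}{5245029} \approx -0.17971 - 0.0010786 i$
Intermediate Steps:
$U{\left(R \right)} = -3 + \sqrt{-1 + R}$ ($U{\left(R \right)} = -3 + \sqrt{R - 1} = -3 + \sqrt{-1 + R}$)
$J = -1025$
$\frac{J + 805}{D{\left(U{\left(-4 \right)} \right)} + 1234} = \frac{-1025 + 805}{\frac{46}{-3 + \sqrt{-1 - 4}} + 1234} = - \frac{220}{\frac{46}{-3 + \sqrt{-5}} + 1234} = - \frac{220}{\frac{46}{-3 + i \sqrt{5}} + 1234} = - \frac{220}{1234 + \frac{46}{-3 + i \sqrt{5}}}$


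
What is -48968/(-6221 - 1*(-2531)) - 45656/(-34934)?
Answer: 469779688/32226615 ≈ 14.577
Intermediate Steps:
-48968/(-6221 - 1*(-2531)) - 45656/(-34934) = -48968/(-6221 + 2531) - 45656*(-1/34934) = -48968/(-3690) + 22828/17467 = -48968*(-1/3690) + 22828/17467 = 24484/1845 + 22828/17467 = 469779688/32226615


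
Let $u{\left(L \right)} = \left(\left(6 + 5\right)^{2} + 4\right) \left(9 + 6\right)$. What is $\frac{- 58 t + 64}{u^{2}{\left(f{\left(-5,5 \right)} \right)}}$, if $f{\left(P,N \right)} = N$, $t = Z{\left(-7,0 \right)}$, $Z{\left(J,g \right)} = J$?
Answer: $\frac{94}{703125} \approx 0.00013369$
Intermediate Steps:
$t = -7$
$u{\left(L \right)} = 1875$ ($u{\left(L \right)} = \left(11^{2} + 4\right) 15 = \left(121 + 4\right) 15 = 125 \cdot 15 = 1875$)
$\frac{- 58 t + 64}{u^{2}{\left(f{\left(-5,5 \right)} \right)}} = \frac{\left(-58\right) \left(-7\right) + 64}{1875^{2}} = \frac{406 + 64}{3515625} = 470 \cdot \frac{1}{3515625} = \frac{94}{703125}$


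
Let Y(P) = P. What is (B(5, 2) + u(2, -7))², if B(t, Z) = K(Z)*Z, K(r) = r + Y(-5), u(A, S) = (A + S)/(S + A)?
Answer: 25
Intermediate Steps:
u(A, S) = 1 (u(A, S) = (A + S)/(A + S) = 1)
K(r) = -5 + r (K(r) = r - 5 = -5 + r)
B(t, Z) = Z*(-5 + Z) (B(t, Z) = (-5 + Z)*Z = Z*(-5 + Z))
(B(5, 2) + u(2, -7))² = (2*(-5 + 2) + 1)² = (2*(-3) + 1)² = (-6 + 1)² = (-5)² = 25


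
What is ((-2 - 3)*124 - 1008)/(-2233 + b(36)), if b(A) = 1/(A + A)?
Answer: 117216/160775 ≈ 0.72907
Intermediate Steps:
b(A) = 1/(2*A)
((-2 - 3)*124 - 1008)/(-2233 + b(36)) = ((-2 - 3)*124 - 1008)/(-2233 + (½)/36) = (-5*124 - 1008)/(-2233 + (½)*(1/36)) = (-620 - 1008)/(-2233 + 1/72) = -1628/(-160775/72) = -1628*(-72/160775) = 117216/160775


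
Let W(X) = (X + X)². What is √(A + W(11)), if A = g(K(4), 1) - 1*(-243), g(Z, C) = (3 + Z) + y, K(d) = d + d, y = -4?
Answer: √734 ≈ 27.092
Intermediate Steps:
W(X) = 4*X² (W(X) = (2*X)² = 4*X²)
K(d) = 2*d
g(Z, C) = -1 + Z (g(Z, C) = (3 + Z) - 4 = -1 + Z)
A = 250 (A = (-1 + 2*4) - 1*(-243) = (-1 + 8) + 243 = 7 + 243 = 250)
√(A + W(11)) = √(250 + 4*11²) = √(250 + 4*121) = √(250 + 484) = √734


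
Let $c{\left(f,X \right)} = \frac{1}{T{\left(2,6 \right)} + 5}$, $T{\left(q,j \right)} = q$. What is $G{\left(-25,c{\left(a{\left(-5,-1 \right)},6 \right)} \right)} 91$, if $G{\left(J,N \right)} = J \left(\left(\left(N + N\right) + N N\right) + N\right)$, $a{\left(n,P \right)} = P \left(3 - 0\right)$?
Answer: $- \frac{7150}{7} \approx -1021.4$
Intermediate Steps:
$a{\left(n,P \right)} = 3 P$ ($a{\left(n,P \right)} = P \left(3 + 0\right) = P 3 = 3 P$)
$c{\left(f,X \right)} = \frac{1}{7}$ ($c{\left(f,X \right)} = \frac{1}{2 + 5} = \frac{1}{7}$)
$G{\left(J,N \right)} = J \left(N^{2} + 3 N\right)$ ($G{\left(J,N \right)} = J \left(\left(2 N + N^{2}\right) + N\right) = J \left(\left(N^{2} + 2 N\right) + N\right) = J \left(N^{2} + 3 N\right)$)
$G{\left(-25,c{\left(a{\left(-5,-1 \right)},6 \right)} \right)} 91 = \left(-25\right) \frac{1}{7} \left(3 + \frac{1}{7}\right) 91 = \left(-25\right) \frac{1}{7} \cdot \frac{22}{7} \cdot 91 = \left(- \frac{550}{49}\right) 91 = - \frac{7150}{7}$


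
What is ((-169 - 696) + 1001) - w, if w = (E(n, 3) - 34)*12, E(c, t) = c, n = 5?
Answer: 484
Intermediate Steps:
w = -348 (w = (5 - 34)*12 = -29*12 = -348)
((-169 - 696) + 1001) - w = ((-169 - 696) + 1001) - 1*(-348) = (-865 + 1001) + 348 = 136 + 348 = 484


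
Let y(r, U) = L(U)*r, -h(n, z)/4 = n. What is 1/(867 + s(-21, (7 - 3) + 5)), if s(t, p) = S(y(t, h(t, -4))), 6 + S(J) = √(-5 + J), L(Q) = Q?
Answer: 861/743090 - I*√1769/743090 ≈ 0.0011587 - 5.6601e-5*I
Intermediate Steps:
h(n, z) = -4*n
y(r, U) = U*r
S(J) = -6 + √(-5 + J)
s(t, p) = -6 + √(-5 - 4*t²) (s(t, p) = -6 + √(-5 + (-4*t)*t) = -6 + √(-5 - 4*t²))
1/(867 + s(-21, (7 - 3) + 5)) = 1/(867 + (-6 + √(-5 - 4*(-21)²))) = 1/(867 + (-6 + √(-5 - 4*441))) = 1/(867 + (-6 + √(-5 - 1764))) = 1/(867 + (-6 + √(-1769))) = 1/(867 + (-6 + I*√1769)) = 1/(861 + I*√1769)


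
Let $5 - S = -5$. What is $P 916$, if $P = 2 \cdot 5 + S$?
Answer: $18320$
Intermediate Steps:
$S = 10$ ($S = 5 - -5 = 5 + 5 = 10$)
$P = 20$ ($P = 2 \cdot 5 + 10 = 10 + 10 = 20$)
$P 916 = 20 \cdot 916 = 18320$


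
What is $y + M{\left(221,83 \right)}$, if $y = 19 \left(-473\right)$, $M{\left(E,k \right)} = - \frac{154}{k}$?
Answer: $- \frac{746075}{83} \approx -8988.9$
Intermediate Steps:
$y = -8987$
$y + M{\left(221,83 \right)} = -8987 - \frac{154}{83} = - \frac{746075}{83}$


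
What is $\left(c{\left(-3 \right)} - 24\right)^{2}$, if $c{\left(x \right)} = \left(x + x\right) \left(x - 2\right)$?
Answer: $36$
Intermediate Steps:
$c{\left(x \right)} = 2 x \left(-2 + x\right)$
$\left(c{\left(-3 \right)} - 24\right)^{2} = \left(2 \left(-3\right) \left(-2 - 3\right) - 24\right)^{2} = \left(2 \left(-3\right) \left(-5\right) - 24\right)^{2} = \left(30 - 24\right)^{2} = 6^{2} = 36$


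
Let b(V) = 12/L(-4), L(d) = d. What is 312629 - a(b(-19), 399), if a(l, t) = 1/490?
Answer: 153188209/490 ≈ 3.1263e+5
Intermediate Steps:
b(V) = -3 (b(V) = 12/(-4) = 12*(-¼) = -3)
a(l, t) = 1/490
312629 - a(b(-19), 399) = 312629 - 1*1/490 = 312629 - 1/490 = 153188209/490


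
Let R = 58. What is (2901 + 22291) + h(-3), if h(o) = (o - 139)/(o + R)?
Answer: 1385418/55 ≈ 25189.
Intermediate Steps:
h(o) = (-139 + o)/(58 + o) (h(o) = (o - 139)/(o + 58) = (-139 + o)/(58 + o))
(2901 + 22291) + h(-3) = (2901 + 22291) + (-139 - 3)/(58 - 3) = 25192 - 142/55 = 1385418/55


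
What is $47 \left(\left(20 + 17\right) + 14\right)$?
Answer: $2397$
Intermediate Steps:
$47 \left(\left(20 + 17\right) + 14\right) = 47 \left(37 + 14\right) = 47 \cdot 51 = 2397$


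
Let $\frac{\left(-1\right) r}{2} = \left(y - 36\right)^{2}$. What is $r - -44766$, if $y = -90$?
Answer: $13014$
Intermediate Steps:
$r = -31752$ ($r = - 2 \left(-90 - 36\right)^{2} = - 2 \left(-126\right)^{2} = \left(-2\right) 15876 = -31752$)
$r - -44766 = -31752 - -44766 = -31752 + 44766 = 13014$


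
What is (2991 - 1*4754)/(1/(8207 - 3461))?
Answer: -8367198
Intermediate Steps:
(2991 - 1*4754)/(1/(8207 - 3461)) = (2991 - 4754)/(1/4746) = -1763/1/4746 = -1763*4746 = -8367198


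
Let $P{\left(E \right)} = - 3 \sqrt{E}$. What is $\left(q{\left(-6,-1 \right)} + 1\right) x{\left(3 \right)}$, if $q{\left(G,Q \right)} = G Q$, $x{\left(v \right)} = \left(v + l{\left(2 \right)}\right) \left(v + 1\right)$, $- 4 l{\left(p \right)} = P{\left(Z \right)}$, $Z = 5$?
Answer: $84 + 21 \sqrt{5} \approx 130.96$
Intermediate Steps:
$l{\left(p \right)} = \frac{3 \sqrt{5}}{4}$ ($l{\left(p \right)} = - \frac{\left(-3\right) \sqrt{5}}{4} = \frac{3 \sqrt{5}}{4}$)
$x{\left(v \right)} = \left(1 + v\right) \left(v + \frac{3 \sqrt{5}}{4}\right)$ ($x{\left(v \right)} = \left(v + \frac{3 \sqrt{5}}{4}\right) \left(v + 1\right) = \left(v + \frac{3 \sqrt{5}}{4}\right) \left(1 + v\right) = \left(1 + v\right) \left(v + \frac{3 \sqrt{5}}{4}\right)$)
$\left(q{\left(-6,-1 \right)} + 1\right) x{\left(3 \right)} = \left(\left(-6\right) \left(-1\right) + 1\right) \left(3 + 3^{2} + \frac{3 \sqrt{5}}{4} + \frac{3}{4} \cdot 3 \sqrt{5}\right) = \left(6 + 1\right) \left(3 + 9 + \frac{3 \sqrt{5}}{4} + \frac{9 \sqrt{5}}{4}\right) = 7 \left(12 + 3 \sqrt{5}\right) = 84 + 21 \sqrt{5}$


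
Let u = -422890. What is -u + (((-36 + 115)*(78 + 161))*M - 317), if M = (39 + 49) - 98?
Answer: 233763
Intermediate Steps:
M = -10 (M = 88 - 98 = -10)
-u + (((-36 + 115)*(78 + 161))*M - 317) = -1*(-422890) + (((-36 + 115)*(78 + 161))*(-10) - 317) = 422890 + ((79*239)*(-10) - 317) = 422890 + (18881*(-10) - 317) = 422890 + (-188810 - 317) = 422890 - 189127 = 233763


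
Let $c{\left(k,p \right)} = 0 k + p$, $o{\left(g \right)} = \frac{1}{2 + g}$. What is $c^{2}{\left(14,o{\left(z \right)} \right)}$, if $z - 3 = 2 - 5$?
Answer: $\frac{1}{4} \approx 0.25$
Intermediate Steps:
$z = 0$ ($z = 3 + \left(2 - 5\right) = 3 - 3 = 0$)
$c{\left(k,p \right)} = p$ ($c{\left(k,p \right)} = 0 + p = p$)
$c^{2}{\left(14,o{\left(z \right)} \right)} = \left(\frac{1}{2 + 0}\right)^{2} = \left(\frac{1}{2}\right)^{2} = \frac{1}{4}$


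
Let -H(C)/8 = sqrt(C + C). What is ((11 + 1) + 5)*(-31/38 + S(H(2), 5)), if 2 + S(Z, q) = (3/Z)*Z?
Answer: 119/38 ≈ 3.1316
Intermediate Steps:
H(C) = -8*sqrt(2)*sqrt(C) (H(C) = -8*sqrt(C + C) = -8*sqrt(2)*sqrt(C))
S(Z, q) = 1 (S(Z, q) = -2 + (3/Z)*Z = -2 + 3 = 1)
((11 + 1) + 5)*(-31/38 + S(H(2), 5)) = ((11 + 1) + 5)*(-31/38 + 1) = (12 + 5)*(-31*1/38 + 1) = 17*(-31/38 + 1) = 17*(7/38) = 119/38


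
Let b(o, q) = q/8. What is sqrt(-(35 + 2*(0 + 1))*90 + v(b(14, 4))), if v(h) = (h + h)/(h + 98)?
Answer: 2*I*sqrt(32308394)/197 ≈ 57.706*I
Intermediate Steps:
b(o, q) = q/8 (b(o, q) = q*(1/8) = q/8)
v(h) = 2*h/(98 + h) (v(h) = (2*h)/(98 + h) = 2*h/(98 + h))
sqrt(-(35 + 2*(0 + 1))*90 + v(b(14, 4))) = sqrt(-(35 + 2*(0 + 1))*90 + 2*((1/8)*4)/(98 + (1/8)*4)) = sqrt(-(35 + 2*1)*90 + 2*(1/2)/(98 + 1/2)) = sqrt(-(35 + 2)*90 + 2*(1/2)/(197/2)) = sqrt(-37*90 + 2*(1/2)*(2/197)) = sqrt(-1*3330 + 2/197) = sqrt(-3330 + 2/197) = sqrt(-656008/197) = 2*I*sqrt(32308394)/197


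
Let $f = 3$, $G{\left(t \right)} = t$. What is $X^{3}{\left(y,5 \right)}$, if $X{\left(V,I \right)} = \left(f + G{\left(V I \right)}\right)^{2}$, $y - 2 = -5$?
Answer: $2985984$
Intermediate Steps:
$y = -3$ ($y = 2 - 5 = -3$)
$X{\left(V,I \right)} = \left(3 + I V\right)^{2}$ ($X{\left(V,I \right)} = \left(3 + V I\right)^{2} = \left(3 + I V\right)^{2}$)
$X^{3}{\left(y,5 \right)} = \left(\left(3 + 5 \left(-3\right)\right)^{2}\right)^{3} = \left(\left(3 - 15\right)^{2}\right)^{3} = \left(\left(-12\right)^{2}\right)^{3} = 144^{3} = 2985984$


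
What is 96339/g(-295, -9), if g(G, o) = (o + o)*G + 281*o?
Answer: 32113/927 ≈ 34.642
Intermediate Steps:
g(G, o) = 281*o + 2*G*o (g(G, o) = (2*o)*G + 281*o = 2*G*o + 281*o = 281*o + 2*G*o)
96339/g(-295, -9) = 96339/((-9*(281 + 2*(-295)))) = 96339/((-9*(281 - 590))) = 96339/((-9*(-309))) = 96339/2781 = 96339*(1/2781) = 32113/927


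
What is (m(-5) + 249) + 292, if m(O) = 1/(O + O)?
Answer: 5409/10 ≈ 540.90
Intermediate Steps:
m(O) = 1/(2*O)
(m(-5) + 249) + 292 = ((1/2)/(-5) + 249) + 292 = ((1/2)*(-1/5) + 249) + 292 = (-1/10 + 249) + 292 = 2489/10 + 292 = 5409/10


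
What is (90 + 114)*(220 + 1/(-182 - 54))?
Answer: 2647869/59 ≈ 44879.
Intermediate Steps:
(90 + 114)*(220 + 1/(-182 - 54)) = 204*(220 + 1/(-236)) = 204*(220 - 1/236) = 204*(51919/236) = 2647869/59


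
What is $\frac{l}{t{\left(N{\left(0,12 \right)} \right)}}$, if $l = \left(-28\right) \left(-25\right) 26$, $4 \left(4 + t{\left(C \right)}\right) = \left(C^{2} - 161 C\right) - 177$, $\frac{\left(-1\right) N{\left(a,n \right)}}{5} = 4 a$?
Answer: $- \frac{72800}{193} \approx -377.2$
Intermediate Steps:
$N{\left(a,n \right)} = - 20 a$ ($N{\left(a,n \right)} = - 5 \cdot 4 a = - 20 a$)
$t{\left(C \right)} = - \frac{193}{4} - \frac{161 C}{4} + \frac{C^{2}}{4}$ ($t{\left(C \right)} = -4 + \frac{\left(C^{2} - 161 C\right) - 177}{4} = -4 + \frac{-177 + C^{2} - 161 C}{4} = -4 - \left(\frac{177}{4} - \frac{C^{2}}{4} + \frac{161 C}{4}\right) = - \frac{193}{4} - \frac{161 C}{4} + \frac{C^{2}}{4}$)
$l = 18200$ ($l = 700 \cdot 26 = 18200$)
$\frac{l}{t{\left(N{\left(0,12 \right)} \right)}} = \frac{18200}{- \frac{193}{4} - \frac{161 \left(\left(-20\right) 0\right)}{4} + \frac{\left(\left(-20\right) 0\right)^{2}}{4}} = \frac{18200}{- \frac{193}{4} - 0 + \frac{0^{2}}{4}} = \frac{18200}{- \frac{193}{4} + 0 + \frac{1}{4} \cdot 0} = \frac{18200}{- \frac{193}{4} + 0 + 0} = \frac{18200}{- \frac{193}{4}} = 18200 \left(- \frac{4}{193}\right) = - \frac{72800}{193}$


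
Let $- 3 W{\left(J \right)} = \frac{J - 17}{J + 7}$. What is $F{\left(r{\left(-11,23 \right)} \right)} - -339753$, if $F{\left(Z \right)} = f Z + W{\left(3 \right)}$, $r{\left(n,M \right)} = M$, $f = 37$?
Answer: $\frac{5109067}{15} \approx 3.406 \cdot 10^{5}$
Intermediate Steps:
$W{\left(J \right)} = - \frac{-17 + J}{3 \left(7 + J\right)}$ ($W{\left(J \right)} = - \frac{\left(J - 17\right) \frac{1}{J + 7}}{3} = - \frac{\left(-17 + J\right) \frac{1}{7 + J}}{3} = - \frac{\frac{1}{7 + J} \left(-17 + J\right)}{3} = - \frac{-17 + J}{3 \left(7 + J\right)}$)
$F{\left(Z \right)} = \frac{7}{15} + 37 Z$ ($F{\left(Z \right)} = 37 Z + \frac{17 - 3}{3 \left(7 + 3\right)} = 37 Z + \frac{17 - 3}{3 \cdot 10} = 37 Z + \frac{1}{3} \cdot \frac{1}{10} \cdot 14 = 37 Z + \frac{7}{15} = \frac{7}{15} + 37 Z$)
$F{\left(r{\left(-11,23 \right)} \right)} - -339753 = \left(\frac{7}{15} + 37 \cdot 23\right) - -339753 = \left(\frac{7}{15} + 851\right) + 339753 = \frac{12772}{15} + 339753 = \frac{5109067}{15}$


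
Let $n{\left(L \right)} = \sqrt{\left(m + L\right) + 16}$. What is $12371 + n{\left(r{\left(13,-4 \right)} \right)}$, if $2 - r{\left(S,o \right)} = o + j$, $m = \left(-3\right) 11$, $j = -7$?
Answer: $12371 + 2 i \approx 12371.0 + 2.0 i$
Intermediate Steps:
$m = -33$
$r{\left(S,o \right)} = 9 - o$ ($r{\left(S,o \right)} = 2 - \left(o - 7\right) = 2 - \left(-7 + o\right) = 9 - o$)
$n{\left(L \right)} = \sqrt{-17 + L}$ ($n{\left(L \right)} = \sqrt{\left(-33 + L\right) + 16} = \sqrt{-17 + L}$)
$12371 + n{\left(r{\left(13,-4 \right)} \right)} = 12371 + \sqrt{-17 + \left(9 - -4\right)} = 12371 + \sqrt{-17 + \left(9 + 4\right)} = 12371 + \sqrt{-17 + 13} = 12371 + \sqrt{-4} = 12371 + 2 i$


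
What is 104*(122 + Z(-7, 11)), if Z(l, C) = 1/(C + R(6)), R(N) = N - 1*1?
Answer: 25389/2 ≈ 12695.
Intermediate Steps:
R(N) = -1 + N (R(N) = N - 1 = -1 + N)
Z(l, C) = 1/(5 + C) (Z(l, C) = 1/(C + (-1 + 6)) = 1/(C + 5) = 1/(5 + C))
104*(122 + Z(-7, 11)) = 104*(122 + 1/(5 + 11)) = 104*(122 + 1/16) = 104*(1953/16) = 25389/2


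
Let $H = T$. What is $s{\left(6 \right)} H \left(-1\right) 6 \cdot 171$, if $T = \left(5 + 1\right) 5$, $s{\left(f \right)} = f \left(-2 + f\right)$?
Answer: $-738720$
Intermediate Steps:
$T = 30$ ($T = 6 \cdot 5 = 30$)
$H = 30$
$s{\left(6 \right)} H \left(-1\right) 6 \cdot 171 = 6 \left(-2 + 6\right) 30 \left(-1\right) 6 \cdot 171 = 6 \cdot 4 \left(\left(-30\right) 6\right) 171 = 24 \left(-180\right) 171 = \left(-4320\right) 171 = -738720$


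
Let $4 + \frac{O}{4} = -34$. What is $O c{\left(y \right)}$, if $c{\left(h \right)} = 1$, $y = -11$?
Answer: $-152$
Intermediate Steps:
$O = -152$ ($O = -16 + 4 \left(-34\right) = -16 - 136 = -152$)
$O c{\left(y \right)} = \left(-152\right) 1 = -152$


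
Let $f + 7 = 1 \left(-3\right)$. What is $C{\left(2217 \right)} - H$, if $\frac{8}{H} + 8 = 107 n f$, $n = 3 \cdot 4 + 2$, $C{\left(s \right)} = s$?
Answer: $\frac{8307101}{3747} \approx 2217.0$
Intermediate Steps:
$f = -10$ ($f = -7 + 1 \left(-3\right) = -7 - 3 = -10$)
$n = 14$ ($n = 12 + 2 = 14$)
$H = - \frac{2}{3747}$ ($H = \frac{8}{-8 + 107 \cdot 14 \left(-10\right)} = \frac{8}{-8 + 1498 \left(-10\right)} = \frac{8}{-8 - 14980} = \frac{8}{-14988} = 8 \left(- \frac{1}{14988}\right) = - \frac{2}{3747} \approx -0.00053376$)
$C{\left(2217 \right)} - H = 2217 - - \frac{2}{3747} = 2217 + \frac{2}{3747} = \frac{8307101}{3747}$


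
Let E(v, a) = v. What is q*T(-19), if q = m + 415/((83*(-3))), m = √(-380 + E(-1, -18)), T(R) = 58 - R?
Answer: -385/3 + 77*I*√381 ≈ -128.33 + 1503.0*I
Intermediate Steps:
m = I*√381 (m = √(-380 - 1) = √(-381) = I*√381 ≈ 19.519*I)
q = -5/3 + I*√381 (q = I*√381 + 415/((83*(-3))) = I*√381 + 415/(-249) = I*√381 + 415*(-1/249) = I*√381 - 5/3 = -5/3 + I*√381 ≈ -1.6667 + 19.519*I)
q*T(-19) = (-5/3 + I*√381)*(58 - 1*(-19)) = (-5/3 + I*√381)*(58 + 19) = (-5/3 + I*√381)*77 = -385/3 + 77*I*√381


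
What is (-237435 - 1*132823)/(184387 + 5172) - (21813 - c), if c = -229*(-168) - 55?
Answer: 3147067378/189559 ≈ 16602.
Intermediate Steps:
c = 38417 (c = 38472 - 55 = 38417)
(-237435 - 1*132823)/(184387 + 5172) - (21813 - c) = (-237435 - 1*132823)/(184387 + 5172) - (21813 - 1*38417) = (-237435 - 132823)/189559 - (21813 - 38417) = -370258*1/189559 - 1*(-16604) = -370258/189559 + 16604 = 3147067378/189559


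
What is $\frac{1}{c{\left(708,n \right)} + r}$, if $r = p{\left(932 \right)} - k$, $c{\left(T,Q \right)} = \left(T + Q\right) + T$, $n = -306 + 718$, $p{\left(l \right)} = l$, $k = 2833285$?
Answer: $- \frac{1}{2830525} \approx -3.5329 \cdot 10^{-7}$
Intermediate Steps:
$n = 412$
$c{\left(T,Q \right)} = Q + 2 T$ ($c{\left(T,Q \right)} = \left(Q + T\right) + T = Q + 2 T$)
$r = -2832353$ ($r = 932 - 2833285 = -2832353$)
$\frac{1}{c{\left(708,n \right)} + r} = \frac{1}{\left(412 + 2 \cdot 708\right) - 2832353} = \frac{1}{\left(412 + 1416\right) - 2832353} = \frac{1}{1828 - 2832353} = \frac{1}{-2830525} = - \frac{1}{2830525}$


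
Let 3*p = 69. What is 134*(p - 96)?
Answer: -9782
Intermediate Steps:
p = 23 (p = (1/3)*69 = 23)
134*(p - 96) = 134*(23 - 96) = 134*(-73) = -9782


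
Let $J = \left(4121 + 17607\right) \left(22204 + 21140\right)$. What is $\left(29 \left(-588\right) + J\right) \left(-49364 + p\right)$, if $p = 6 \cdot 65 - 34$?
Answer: $-46153841711040$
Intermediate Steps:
$J = 941778432$ ($J = 21728 \cdot 43344 = 941778432$)
$p = 356$ ($p = 390 - 34 = 356$)
$\left(29 \left(-588\right) + J\right) \left(-49364 + p\right) = \left(29 \left(-588\right) + 941778432\right) \left(-49364 + 356\right) = \left(-17052 + 941778432\right) \left(-49008\right) = 941761380 \left(-49008\right) = -46153841711040$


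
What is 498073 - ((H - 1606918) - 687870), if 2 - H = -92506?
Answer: 2700353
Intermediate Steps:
H = 92508 (H = 2 - 1*(-92506) = 2 + 92506 = 92508)
498073 - ((H - 1606918) - 687870) = 498073 - ((92508 - 1606918) - 687870) = 498073 - (-1514410 - 687870) = 498073 - 1*(-2202280) = 498073 + 2202280 = 2700353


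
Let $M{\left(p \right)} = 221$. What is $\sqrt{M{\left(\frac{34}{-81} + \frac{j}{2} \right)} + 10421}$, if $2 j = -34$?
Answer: $\sqrt{10642} \approx 103.16$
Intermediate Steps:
$j = -17$ ($j = \frac{1}{2} \left(-34\right) = -17$)
$\sqrt{M{\left(\frac{34}{-81} + \frac{j}{2} \right)} + 10421} = \sqrt{221 + 10421} = \sqrt{10642}$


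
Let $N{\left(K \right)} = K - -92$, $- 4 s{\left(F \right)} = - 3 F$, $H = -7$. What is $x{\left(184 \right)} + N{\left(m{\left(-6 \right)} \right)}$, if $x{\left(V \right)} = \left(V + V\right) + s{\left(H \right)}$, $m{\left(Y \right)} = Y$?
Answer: $\frac{1795}{4} \approx 448.75$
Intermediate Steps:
$s{\left(F \right)} = \frac{3 F}{4}$ ($s{\left(F \right)} = - \frac{\left(-3\right) F}{4} = \frac{3 F}{4}$)
$N{\left(K \right)} = 92 + K$ ($N{\left(K \right)} = K + 92 = 92 + K$)
$x{\left(V \right)} = - \frac{21}{4} + 2 V$ ($x{\left(V \right)} = \left(V + V\right) + \frac{3}{4} \left(-7\right) = 2 V - \frac{21}{4} = - \frac{21}{4} + 2 V$)
$x{\left(184 \right)} + N{\left(m{\left(-6 \right)} \right)} = \left(- \frac{21}{4} + 2 \cdot 184\right) + \left(92 - 6\right) = \left(- \frac{21}{4} + 368\right) + 86 = \frac{1451}{4} + 86 = \frac{1795}{4}$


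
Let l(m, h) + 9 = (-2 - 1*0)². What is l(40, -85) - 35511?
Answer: -35516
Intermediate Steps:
l(m, h) = -5 (l(m, h) = -9 + (-2 - 1*0)² = -9 + (-2 + 0)² = -9 + (-2)² = -9 + 4 = -5)
l(40, -85) - 35511 = -5 - 35511 = -35516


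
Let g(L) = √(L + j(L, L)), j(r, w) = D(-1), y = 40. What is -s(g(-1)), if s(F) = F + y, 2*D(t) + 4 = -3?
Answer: -40 - 3*I*√2/2 ≈ -40.0 - 2.1213*I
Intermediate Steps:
D(t) = -7/2 (D(t) = -2 + (½)*(-3) = -2 - 3/2 = -7/2)
j(r, w) = -7/2
g(L) = √(-7/2 + L) (g(L) = √(L - 7/2) = √(-7/2 + L))
s(F) = 40 + F (s(F) = F + 40 = 40 + F)
-s(g(-1)) = -(40 + √(-14 + 4*(-1))/2) = -(40 + √(-14 - 4)/2) = -(40 + √(-18)/2) = -(40 + (3*I*√2)/2) = -(40 + 3*I*√2/2) = -40 - 3*I*√2/2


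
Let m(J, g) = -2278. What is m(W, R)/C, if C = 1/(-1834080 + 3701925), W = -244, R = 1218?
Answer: -4254950910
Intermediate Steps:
C = 1/1867845 ≈ 5.3538e-7
m(W, R)/C = -2278/1/1867845 = -2278*1867845 = -4254950910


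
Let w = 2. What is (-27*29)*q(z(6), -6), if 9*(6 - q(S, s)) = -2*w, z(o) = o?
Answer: -5046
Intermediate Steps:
q(S, s) = 58/9 (q(S, s) = 6 - (-2)*2/9 = 6 - ⅑*(-4) = 6 + 4/9 = 58/9)
(-27*29)*q(z(6), -6) = -27*29*(58/9) = -783*58/9 = -5046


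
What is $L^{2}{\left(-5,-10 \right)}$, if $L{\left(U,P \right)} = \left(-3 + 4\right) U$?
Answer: $25$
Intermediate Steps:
$L{\left(U,P \right)} = U$ ($L{\left(U,P \right)} = 1 U = U$)
$L^{2}{\left(-5,-10 \right)} = \left(-5\right)^{2} = 25$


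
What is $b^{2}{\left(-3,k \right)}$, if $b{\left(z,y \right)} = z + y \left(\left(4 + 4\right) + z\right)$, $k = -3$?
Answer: $324$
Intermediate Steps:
$b{\left(z,y \right)} = z + y \left(8 + z\right)$
$b^{2}{\left(-3,k \right)} = \left(-3 + 8 \left(-3\right) - -9\right)^{2} = \left(-3 - 24 + 9\right)^{2} = \left(-18\right)^{2} = 324$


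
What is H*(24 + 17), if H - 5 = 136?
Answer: 5781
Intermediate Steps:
H = 141 (H = 5 + 136 = 141)
H*(24 + 17) = 141*(24 + 17) = 141*41 = 5781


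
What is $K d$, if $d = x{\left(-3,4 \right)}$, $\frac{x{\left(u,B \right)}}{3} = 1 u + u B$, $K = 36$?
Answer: $-1620$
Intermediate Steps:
$x{\left(u,B \right)} = 3 u + 3 B u$ ($x{\left(u,B \right)} = 3 \left(1 u + u B\right) = 3 \left(u + B u\right) = 3 u + 3 B u$)
$d = -45$ ($d = 3 \left(-3\right) \left(1 + 4\right) = 3 \left(-3\right) 5 = -45$)
$K d = 36 \left(-45\right) = -1620$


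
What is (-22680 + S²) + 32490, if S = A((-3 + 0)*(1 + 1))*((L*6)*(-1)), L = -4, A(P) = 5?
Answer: 24210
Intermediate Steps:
S = 120 (S = 5*(-4*6*(-1)) = 5*(-24*(-1)) = 5*24 = 120)
(-22680 + S²) + 32490 = (-22680 + 120²) + 32490 = (-22680 + 14400) + 32490 = -8280 + 32490 = 24210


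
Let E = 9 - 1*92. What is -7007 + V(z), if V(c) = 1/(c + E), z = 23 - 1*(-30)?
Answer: -210211/30 ≈ -7007.0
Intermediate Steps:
E = -83 (E = 9 - 92 = -83)
z = 53 (z = 23 + 30 = 53)
V(c) = 1/(-83 + c) (V(c) = 1/(c - 83) = 1/(-83 + c))
-7007 + V(z) = -7007 + 1/(-83 + 53) = -7007 + 1/(-30) = -7007 - 1/30 = -210211/30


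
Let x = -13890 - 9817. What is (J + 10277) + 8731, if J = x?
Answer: -4699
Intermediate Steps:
x = -23707
J = -23707
(J + 10277) + 8731 = (-23707 + 10277) + 8731 = -13430 + 8731 = -4699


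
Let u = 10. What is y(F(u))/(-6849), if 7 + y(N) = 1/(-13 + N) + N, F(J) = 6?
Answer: 8/47943 ≈ 0.00016686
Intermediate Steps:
y(N) = -7 + N + 1/(-13 + N) (y(N) = -7 + (1/(-13 + N) + N) = -7 + (N + 1/(-13 + N)) = -7 + N + 1/(-13 + N))
y(F(u))/(-6849) = ((92 + 6² - 20*6)/(-13 + 6))/(-6849) = ((92 + 36 - 120)/(-7))*(-1/6849) = -⅐*8*(-1/6849) = -8/7*(-1/6849) = 8/47943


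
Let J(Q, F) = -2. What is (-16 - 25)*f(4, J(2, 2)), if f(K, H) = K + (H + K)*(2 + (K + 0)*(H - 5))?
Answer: 1968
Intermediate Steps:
f(K, H) = K + (2 + K*(-5 + H))*(H + K) (f(K, H) = K + (H + K)*(2 + K*(-5 + H)) = K + (2 + K*(-5 + H))*(H + K))
(-16 - 25)*f(4, J(2, 2)) = (-16 - 25)*(-5*4**2 + 2*(-2) + 3*4 - 2*4**2 + 4*(-2)**2 - 5*(-2)*4) = -41*(-5*16 - 4 + 12 - 2*16 + 4*4 + 40) = -41*(-80 - 4 + 12 - 32 + 16 + 40) = -41*(-48) = 1968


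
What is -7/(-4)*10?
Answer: 35/2 ≈ 17.500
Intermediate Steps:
-7/(-4)*10 = -7*(-¼)*10 = (7/4)*10 = 35/2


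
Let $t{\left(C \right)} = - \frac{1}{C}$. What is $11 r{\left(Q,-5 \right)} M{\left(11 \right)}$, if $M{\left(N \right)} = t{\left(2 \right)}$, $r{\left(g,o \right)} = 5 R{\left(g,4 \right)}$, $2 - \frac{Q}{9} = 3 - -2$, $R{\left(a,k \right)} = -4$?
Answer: $110$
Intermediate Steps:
$Q = -27$ ($Q = 18 - 9 \left(3 - -2\right) = 18 - 9 \left(3 + 2\right) = 18 - 45 = -27$)
$r{\left(g,o \right)} = -20$ ($r{\left(g,o \right)} = 5 \left(-4\right) = -20$)
$M{\left(N \right)} = - \frac{1}{2}$
$11 r{\left(Q,-5 \right)} M{\left(11 \right)} = 11 \left(-20\right) \left(- \frac{1}{2}\right) = \left(-220\right) \left(- \frac{1}{2}\right) = 110$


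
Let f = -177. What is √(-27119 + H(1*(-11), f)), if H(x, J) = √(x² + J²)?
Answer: √(-27119 + 5*√1258) ≈ 164.14*I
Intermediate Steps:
H(x, J) = √(J² + x²)
√(-27119 + H(1*(-11), f)) = √(-27119 + √((-177)² + (1*(-11))²)) = √(-27119 + √(31329 + (-11)²)) = √(-27119 + √(31329 + 121)) = √(-27119 + √31450) = √(-27119 + 5*√1258)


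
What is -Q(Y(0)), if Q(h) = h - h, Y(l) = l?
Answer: 0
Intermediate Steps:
Q(h) = 0
-Q(Y(0)) = -1*0 = 0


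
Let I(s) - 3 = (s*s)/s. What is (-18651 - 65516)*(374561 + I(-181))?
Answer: -31510693961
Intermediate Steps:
I(s) = 3 + s (I(s) = 3 + (s*s)/s = 3 + s²/s = 3 + s)
(-18651 - 65516)*(374561 + I(-181)) = (-18651 - 65516)*(374561 + (3 - 181)) = -84167*(374561 - 178) = -84167*374383 = -31510693961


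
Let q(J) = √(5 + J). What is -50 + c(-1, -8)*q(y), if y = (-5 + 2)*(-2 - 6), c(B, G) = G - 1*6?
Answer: -50 - 14*√29 ≈ -125.39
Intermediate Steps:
c(B, G) = -6 + G (c(B, G) = G - 6 = -6 + G)
y = 24 (y = -3*(-8) = 24)
-50 + c(-1, -8)*q(y) = -50 + (-6 - 8)*√(5 + 24) = -50 - 14*√29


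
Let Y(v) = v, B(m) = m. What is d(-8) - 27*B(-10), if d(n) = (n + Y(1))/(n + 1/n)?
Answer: 17606/65 ≈ 270.86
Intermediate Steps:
d(n) = (1 + n)/(n + 1/n) (d(n) = (n + 1)/(n + 1/n) = (1 + n)/(n + 1/n))
d(-8) - 27*B(-10) = -8*(1 - 8)/(1 + (-8)**2) - 27*(-10) = -8*(-7)/(1 + 64) + 270 = -8*(-7)/65 + 270 = -8*1/65*(-7) + 270 = 56/65 + 270 = 17606/65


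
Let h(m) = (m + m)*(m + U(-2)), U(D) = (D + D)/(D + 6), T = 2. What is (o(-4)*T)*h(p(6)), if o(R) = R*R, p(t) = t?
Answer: 1920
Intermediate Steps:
U(D) = 2*D/(6 + D) (U(D) = (2*D)/(6 + D) = 2*D/(6 + D))
o(R) = R**2
h(m) = 2*m*(-1 + m) (h(m) = (m + m)*(m + 2*(-2)/(6 - 2)) = (2*m)*(m + 2*(-2)/4) = (2*m)*(m + 2*(-2)*(1/4)) = (2*m)*(m - 1) = (2*m)*(-1 + m) = 2*m*(-1 + m))
(o(-4)*T)*h(p(6)) = ((-4)**2*2)*(2*6*(-1 + 6)) = (16*2)*(2*6*5) = 32*60 = 1920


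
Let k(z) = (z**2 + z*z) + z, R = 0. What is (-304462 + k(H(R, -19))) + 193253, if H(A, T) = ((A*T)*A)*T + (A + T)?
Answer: -110506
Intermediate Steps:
H(A, T) = A + T + A**2*T**2 (H(A, T) = (T*A**2)*T + (A + T) = A**2*T**2 + (A + T) = A + T + A**2*T**2)
k(z) = z + 2*z**2 (k(z) = (z**2 + z**2) + z = 2*z**2 + z = z + 2*z**2)
(-304462 + k(H(R, -19))) + 193253 = (-304462 + (0 - 19 + 0**2*(-19)**2)*(1 + 2*(0 - 19 + 0**2*(-19)**2))) + 193253 = (-304462 + (0 - 19 + 0*361)*(1 + 2*(0 - 19 + 0*361))) + 193253 = (-304462 + (0 - 19 + 0)*(1 + 2*(0 - 19 + 0))) + 193253 = (-304462 - 19*(1 + 2*(-19))) + 193253 = (-304462 - 19*(1 - 38)) + 193253 = (-304462 - 19*(-37)) + 193253 = (-304462 + 703) + 193253 = -303759 + 193253 = -110506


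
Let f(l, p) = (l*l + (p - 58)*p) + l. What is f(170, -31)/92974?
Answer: 4547/13282 ≈ 0.34234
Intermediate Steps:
f(l, p) = l + l² + p*(-58 + p) (f(l, p) = (l² + (-58 + p)*p) + l = (l² + p*(-58 + p)) + l = l + l² + p*(-58 + p))
f(170, -31)/92974 = (170 + 170² + (-31)² - 58*(-31))/92974 = (170 + 28900 + 961 + 1798)*(1/92974) = 31829*(1/92974) = 4547/13282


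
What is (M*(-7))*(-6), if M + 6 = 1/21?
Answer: -250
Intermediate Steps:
M = -125/21 (M = -6 + 1/21 = -125/21 ≈ -5.9524)
(M*(-7))*(-6) = -125/21*(-7)*(-6) = (125/3)*(-6) = -250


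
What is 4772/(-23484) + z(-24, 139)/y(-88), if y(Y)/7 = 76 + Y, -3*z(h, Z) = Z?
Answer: 171811/493164 ≈ 0.34838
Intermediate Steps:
z(h, Z) = -Z/3
y(Y) = 532 + 7*Y (y(Y) = 7*(76 + Y) = 532 + 7*Y)
4772/(-23484) + z(-24, 139)/y(-88) = 4772/(-23484) + (-⅓*139)/(532 + 7*(-88)) = 4772*(-1/23484) - 139/(3*(532 - 616)) = -1193/5871 - 139/3/(-84) = -1193/5871 - 139/3*(-1/84) = -1193/5871 + 139/252 = 171811/493164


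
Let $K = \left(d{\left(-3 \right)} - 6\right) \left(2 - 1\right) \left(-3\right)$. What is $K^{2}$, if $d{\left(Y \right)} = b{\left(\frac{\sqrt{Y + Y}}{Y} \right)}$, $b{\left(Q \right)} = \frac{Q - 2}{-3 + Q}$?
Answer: $\frac{18 \left(- 359 i + 80 \sqrt{6}\right)}{- 25 i + 6 \sqrt{6}} \approx 253.73 - 8.0737 i$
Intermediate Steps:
$b{\left(Q \right)} = \frac{-2 + Q}{-3 + Q}$
$d{\left(Y \right)} = \frac{-2 + \frac{\sqrt{2}}{\sqrt{Y}}}{-3 + \frac{\sqrt{2}}{\sqrt{Y}}}$ ($d{\left(Y \right)} = \frac{-2 + \frac{\sqrt{Y + Y}}{Y}}{-3 + \frac{\sqrt{Y + Y}}{Y}} = \frac{-2 + \frac{\sqrt{2 Y}}{Y}}{-3 + \frac{\sqrt{2 Y}}{Y}} = \frac{-2 + \frac{\sqrt{2} \sqrt{Y}}{Y}}{-3 + \frac{\sqrt{2} \sqrt{Y}}{Y}} = \frac{-2 + \frac{\sqrt{2}}{\sqrt{Y}}}{-3 + \frac{\sqrt{2}}{\sqrt{Y}}}$)
$K = 18 - \frac{3 \left(- \sqrt{2} + 2 i \sqrt{3}\right)}{- \sqrt{2} + 3 i \sqrt{3}}$ ($K = \left(\frac{- \sqrt{2} + 2 \sqrt{-3}}{- \sqrt{2} + 3 \sqrt{-3}} - 6\right) \left(2 - 1\right) \left(-3\right) = \left(\frac{- \sqrt{2} + 2 i \sqrt{3}}{- \sqrt{2} + 3 i \sqrt{3}} - 6\right) 1 \left(-3\right) = \left(\frac{- \sqrt{2} + 2 i \sqrt{3}}{- \sqrt{2} + 3 i \sqrt{3}} - 6\right) \left(-3\right) = \left(-6 + \frac{- \sqrt{2} + 2 i \sqrt{3}}{- \sqrt{2} + 3 i \sqrt{3}}\right) \left(-3\right) = 18 - \frac{3 \left(- \sqrt{2} + 2 i \sqrt{3}\right)}{- \sqrt{2} + 3 i \sqrt{3}} \approx 15.931 - 0.2534 i$)
$K^{2} = \left(\frac{462}{29} - \frac{3 i \sqrt{6}}{29}\right)^{2}$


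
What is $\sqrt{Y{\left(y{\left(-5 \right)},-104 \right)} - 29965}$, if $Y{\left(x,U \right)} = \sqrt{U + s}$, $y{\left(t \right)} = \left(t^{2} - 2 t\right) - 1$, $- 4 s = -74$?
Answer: $\frac{\sqrt{-119860 + 6 i \sqrt{38}}}{2} \approx 0.026708 + 173.1 i$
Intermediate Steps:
$s = \frac{37}{2}$ ($s = \left(- \frac{1}{4}\right) \left(-74\right) = \frac{37}{2} \approx 18.5$)
$y{\left(t \right)} = -1 + t^{2} - 2 t$
$Y{\left(x,U \right)} = \sqrt{\frac{37}{2} + U}$ ($Y{\left(x,U \right)} = \sqrt{U + \frac{37}{2}} = \sqrt{\frac{37}{2} + U}$)
$\sqrt{Y{\left(y{\left(-5 \right)},-104 \right)} - 29965} = \sqrt{\frac{\sqrt{74 + 4 \left(-104\right)}}{2} - 29965} = \sqrt{\frac{\sqrt{74 - 416}}{2} - 29965} = \sqrt{\frac{\sqrt{-342}}{2} - 29965} = \sqrt{\frac{3 i \sqrt{38}}{2} - 29965} = \sqrt{-29965 + \frac{3 i \sqrt{38}}{2}}$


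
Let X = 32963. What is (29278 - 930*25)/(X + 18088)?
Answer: 548/4641 ≈ 0.11808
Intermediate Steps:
(29278 - 930*25)/(X + 18088) = (29278 - 930*25)/(32963 + 18088) = (29278 - 23250)/51051 = 6028*(1/51051) = 548/4641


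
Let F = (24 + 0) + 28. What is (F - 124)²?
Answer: 5184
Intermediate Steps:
F = 52 (F = 24 + 28 = 52)
(F - 124)² = (52 - 124)² = (-72)² = 5184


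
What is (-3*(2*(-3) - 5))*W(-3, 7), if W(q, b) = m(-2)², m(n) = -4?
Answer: 528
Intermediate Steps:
W(q, b) = 16 (W(q, b) = (-4)² = 16)
(-3*(2*(-3) - 5))*W(-3, 7) = -3*(2*(-3) - 5)*16 = -3*(-6 - 5)*16 = -3*(-11)*16 = 33*16 = 528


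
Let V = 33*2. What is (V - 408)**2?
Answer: 116964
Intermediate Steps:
V = 66
(V - 408)**2 = (66 - 408)**2 = (-342)**2 = 116964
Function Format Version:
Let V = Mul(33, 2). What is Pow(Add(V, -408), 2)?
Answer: 116964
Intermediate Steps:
V = 66
Pow(Add(V, -408), 2) = Pow(Add(66, -408), 2) = Pow(-342, 2) = 116964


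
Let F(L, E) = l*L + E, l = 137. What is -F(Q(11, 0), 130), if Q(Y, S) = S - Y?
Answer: 1377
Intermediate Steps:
F(L, E) = E + 137*L (F(L, E) = 137*L + E = E + 137*L)
-F(Q(11, 0), 130) = -(130 + 137*(0 - 1*11)) = -(130 + 137*(0 - 11)) = -(130 + 137*(-11)) = -(130 - 1507) = -1*(-1377) = 1377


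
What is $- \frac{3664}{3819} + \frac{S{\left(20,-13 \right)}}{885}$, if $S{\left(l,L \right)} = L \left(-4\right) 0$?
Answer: $- \frac{3664}{3819} \approx -0.95941$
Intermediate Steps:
$S{\left(l,L \right)} = 0$ ($S{\left(l,L \right)} = - 4 L 0 = 0$)
$- \frac{3664}{3819} + \frac{S{\left(20,-13 \right)}}{885} = - \frac{3664}{3819} + \frac{0}{885} = \left(-3664\right) \frac{1}{3819} + 0 \cdot \frac{1}{885} = - \frac{3664}{3819} + 0 = - \frac{3664}{3819}$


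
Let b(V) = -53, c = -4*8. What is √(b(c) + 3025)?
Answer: 2*√743 ≈ 54.516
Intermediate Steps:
c = -32
√(b(c) + 3025) = √(-53 + 3025) = √2972 = 2*√743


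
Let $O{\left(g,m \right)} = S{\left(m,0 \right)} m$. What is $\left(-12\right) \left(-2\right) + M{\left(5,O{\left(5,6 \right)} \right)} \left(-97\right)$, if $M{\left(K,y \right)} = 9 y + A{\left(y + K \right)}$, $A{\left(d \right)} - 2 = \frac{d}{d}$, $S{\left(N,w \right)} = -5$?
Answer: $25923$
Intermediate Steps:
$A{\left(d \right)} = 3$ ($A{\left(d \right)} = 2 + \frac{d}{d} = 2 + 1 = 3$)
$O{\left(g,m \right)} = - 5 m$
$M{\left(K,y \right)} = 3 + 9 y$ ($M{\left(K,y \right)} = 9 y + 3 = 3 + 9 y$)
$\left(-12\right) \left(-2\right) + M{\left(5,O{\left(5,6 \right)} \right)} \left(-97\right) = \left(-12\right) \left(-2\right) + \left(3 + 9 \left(\left(-5\right) 6\right)\right) \left(-97\right) = 24 + \left(3 + 9 \left(-30\right)\right) \left(-97\right) = 24 + \left(3 - 270\right) \left(-97\right) = 24 - -25899 = 24 + 25899 = 25923$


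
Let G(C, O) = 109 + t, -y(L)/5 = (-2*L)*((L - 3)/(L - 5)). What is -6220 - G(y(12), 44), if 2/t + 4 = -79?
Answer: -525305/83 ≈ -6329.0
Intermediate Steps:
t = -2/83 (t = 2/(-4 - 79) = 2/(-83) = 2*(-1/83) = -2/83 ≈ -0.024096)
y(L) = 10*L*(-3 + L)/(-5 + L) (y(L) = -5*(-2*L)*(L - 3)/(L - 5) = -5*(-2*L)*(-3 + L)/(-5 + L) = -(-10)*L*(-3 + L)/(-5 + L) = 10*L*(-3 + L)/(-5 + L))
G(C, O) = 9045/83 (G(C, O) = 109 - 2/83 = 9045/83)
-6220 - G(y(12), 44) = -6220 - 1*9045/83 = -6220 - 9045/83 = -525305/83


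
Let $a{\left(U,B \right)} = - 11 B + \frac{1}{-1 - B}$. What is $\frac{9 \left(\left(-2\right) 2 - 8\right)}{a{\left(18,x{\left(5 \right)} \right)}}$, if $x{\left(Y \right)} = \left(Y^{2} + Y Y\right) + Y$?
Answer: $\frac{6048}{33881} \approx 0.17851$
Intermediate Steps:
$x{\left(Y \right)} = Y + 2 Y^{2}$ ($x{\left(Y \right)} = \left(Y^{2} + Y^{2}\right) + Y = 2 Y^{2} + Y = Y + 2 Y^{2}$)
$a{\left(U,B \right)} = \frac{1}{-1 - B} - 11 B$
$\frac{9 \left(\left(-2\right) 2 - 8\right)}{a{\left(18,x{\left(5 \right)} \right)}} = \frac{9 \left(\left(-2\right) 2 - 8\right)}{\frac{1}{1 + 5 \left(1 + 2 \cdot 5\right)} \left(-1 - 11 \cdot 5 \left(1 + 2 \cdot 5\right) - 11 \left(5 \left(1 + 2 \cdot 5\right)\right)^{2}\right)} = \frac{9 \left(-4 - 8\right)}{\frac{1}{1 + 5 \left(1 + 10\right)} \left(-1 - 11 \cdot 5 \left(1 + 10\right) - 11 \left(5 \left(1 + 10\right)\right)^{2}\right)} = \frac{9 \left(-12\right)}{\frac{1}{1 + 5 \cdot 11} \left(-1 - 11 \cdot 5 \cdot 11 - 11 \left(5 \cdot 11\right)^{2}\right)} = - \frac{108}{\frac{1}{1 + 55} \left(-1 - 605 - 11 \cdot 55^{2}\right)} = - \frac{108}{\frac{1}{56} \left(-1 - 605 - 33275\right)} = - \frac{108}{\frac{1}{56} \left(-33881\right)} = - \frac{108}{- \frac{33881}{56}} = \left(-108\right) \left(- \frac{56}{33881}\right) = \frac{6048}{33881}$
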